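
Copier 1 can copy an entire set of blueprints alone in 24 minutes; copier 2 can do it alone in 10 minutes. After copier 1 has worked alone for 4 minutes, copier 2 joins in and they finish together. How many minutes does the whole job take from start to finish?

168/17 minutes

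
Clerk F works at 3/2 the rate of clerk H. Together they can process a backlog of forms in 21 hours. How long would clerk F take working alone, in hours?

Let clerk H's rate be r; then clerk F's rate is (3/2)r, so together (3/2 + 1)r = (5/2)r = 1/21.
Thus r = 2/105 per hour.
Clerk H alone: 105/2 hours; clerk F alone: 35 hours.

35 hours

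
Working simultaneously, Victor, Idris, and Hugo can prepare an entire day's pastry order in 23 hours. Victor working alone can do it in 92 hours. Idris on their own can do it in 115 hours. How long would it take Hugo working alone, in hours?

460/11 hours

Combined rate is 1/23 per hour.
Known contribution: 1/92 + 1/115 = (5 + 4)/460 = 9/460 per hour.
So Hugo's rate is 1/23 − 9/460 = 11/460, meaning 460/11 hours alone.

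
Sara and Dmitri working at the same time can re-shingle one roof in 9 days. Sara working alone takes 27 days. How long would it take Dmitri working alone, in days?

27/2 days

Combined rate is 1/9 per day.
Known contribution: 1/27 per day.
So Dmitri's rate is 1/9 − 1/27 = 2/27, meaning 27/2 days alone.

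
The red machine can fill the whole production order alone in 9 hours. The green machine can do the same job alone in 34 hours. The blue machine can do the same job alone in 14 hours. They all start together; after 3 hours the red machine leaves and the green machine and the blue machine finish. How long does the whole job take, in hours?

In the first 3 hours the combined rate is 227/1071, so 227/357 of the job is done, leaving 130/357.
After the red machine leaves the rate is 12/119 per hour; the remaining 130/357 takes 65/18 hours.
Total = 3 + 65/18 = 119/18 hours.

119/18 hours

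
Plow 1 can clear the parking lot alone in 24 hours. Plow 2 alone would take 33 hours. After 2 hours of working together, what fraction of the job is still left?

113/132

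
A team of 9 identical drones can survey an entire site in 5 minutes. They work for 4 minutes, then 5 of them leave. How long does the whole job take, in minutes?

25/4 minutes

One drone does 1/45 of the job per minute.
After 4 minutes with 9 drones, 4/5 is done (1/5 left).
With 4 drones the rate is 4/45, so the rest takes 1/5 ÷ 4/45 = 9/4 minutes.
Total = 4 + 9/4 = 25/4 minutes.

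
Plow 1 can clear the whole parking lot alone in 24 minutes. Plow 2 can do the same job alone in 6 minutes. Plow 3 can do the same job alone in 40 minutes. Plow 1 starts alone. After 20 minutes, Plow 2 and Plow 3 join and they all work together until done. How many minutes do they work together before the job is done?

5/7 minutes

In the first 20 minutes Plow 1 alone does 20/24 = 5/6 of the job, leaving 1/6.
Once everyone is working, combined rate: 1/24 + 1/6 + 1/40 = (5 + 20 + 3)/120 = 28/120 = 7/30 per minute.
Remaining 1/6 at 7/30 per minute takes 5/7 minutes.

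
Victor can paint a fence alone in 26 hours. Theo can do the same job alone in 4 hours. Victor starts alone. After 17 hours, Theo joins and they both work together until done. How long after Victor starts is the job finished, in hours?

91/5 hours

In the first 17 hours Victor alone does 17/26 of the job, leaving 9/26.
Once everyone is working, combined rate: 1/26 + 1/4 = (2 + 13)/52 = 15/52 per hour.
Remaining 9/26 at 15/52 per hour takes 6/5 hours.
Total from the start = 17 + 6/5 = 91/5 hours.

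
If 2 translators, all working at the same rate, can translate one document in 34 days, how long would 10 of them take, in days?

Total work is 2·34 = 68 translator-days.
With 10 translators: 68/10 = 34/5 days.

34/5 days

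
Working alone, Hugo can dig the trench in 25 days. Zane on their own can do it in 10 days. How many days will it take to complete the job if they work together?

50/7 days

With two workers the combined time is the product over the sum: 25·10/(25+10) = 250/35 = 50/7 days.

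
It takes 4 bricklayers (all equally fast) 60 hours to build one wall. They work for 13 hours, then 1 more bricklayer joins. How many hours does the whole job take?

253/5 hours

One bricklayer does 1/240 of the job per hour.
After 13 hours with 4 bricklayers, 13/60 is done (47/60 left).
With 5 bricklayers the rate is 5/240 = 1/48, so the rest takes 47/60 ÷ 1/48 = 188/5 hours.
Total = 13 + 188/5 = 253/5 hours.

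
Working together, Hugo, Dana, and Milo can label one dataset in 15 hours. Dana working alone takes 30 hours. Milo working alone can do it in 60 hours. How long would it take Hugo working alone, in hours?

Combined rate is 1/15 per hour.
Known contribution: 1/30 + 1/60 = (2 + 1)/60 = 3/60 = 1/20 per hour.
So Hugo's rate is 1/15 − 1/20 = 1/60, meaning 60 hours alone.

60 hours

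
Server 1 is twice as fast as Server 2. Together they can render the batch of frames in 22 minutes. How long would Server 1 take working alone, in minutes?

Let Server 2's rate be r; then Server 1's rate is 2r, so together (2 + 1)r = 3r = 1/22.
Thus r = 1/66 per minute.
Server 2 alone: 66 minutes; Server 1 alone: 33 minutes.

33 minutes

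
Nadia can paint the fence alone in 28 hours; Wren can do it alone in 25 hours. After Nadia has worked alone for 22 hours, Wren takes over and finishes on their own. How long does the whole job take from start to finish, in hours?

383/14 hours

In 22 hours Nadia does 22/28 = 11/14 of the job, leaving 3/14.
Wren works at 1/25 per hour, so finishing takes 3/14 ÷ 1/25 = 75/14 hours.
Total time = 22 + 75/14 = 383/14 hours.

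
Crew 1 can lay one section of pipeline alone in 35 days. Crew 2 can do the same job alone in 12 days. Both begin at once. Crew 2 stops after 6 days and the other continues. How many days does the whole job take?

35/2 days

In the first 6 days the combined rate is 47/420, so 47/70 of the job is done, leaving 23/70.
After Crew 2 leaves the rate is 1/35 per day; the remaining 23/70 takes 23/2 days.
Total = 6 + 23/2 = 35/2 days.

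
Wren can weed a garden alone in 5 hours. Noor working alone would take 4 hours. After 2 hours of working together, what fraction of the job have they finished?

9/10

Combined rate: 1/5 + 1/4 = (4 + 5)/20 = 9/20 per hour.
In 2 hours they complete 2·9/20 = 9/10 of the job.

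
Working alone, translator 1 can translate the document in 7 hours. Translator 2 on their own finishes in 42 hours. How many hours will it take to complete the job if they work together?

With two workers the combined time is the product over the sum: 7·42/(7+42) = 294/49 = 6 hours.

6 hours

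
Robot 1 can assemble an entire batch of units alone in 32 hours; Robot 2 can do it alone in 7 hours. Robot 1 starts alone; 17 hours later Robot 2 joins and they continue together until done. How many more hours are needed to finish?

35/13 hours

In 17 hours Robot 1 does 17/32 of the job, leaving 15/32.
Robot 1 and Robot 2 together work at 39/224 per hour, so finishing takes 15/32 ÷ 39/224 = 35/13 hours.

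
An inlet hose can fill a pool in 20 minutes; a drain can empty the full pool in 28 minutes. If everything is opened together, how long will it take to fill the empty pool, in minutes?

70 minutes

Net rate = 1/20 − 1/28 = (7 − 5)/140 = 2/140 = 1/70 per minute.
Filling time = 1 ÷ (1/70) = 70 minutes.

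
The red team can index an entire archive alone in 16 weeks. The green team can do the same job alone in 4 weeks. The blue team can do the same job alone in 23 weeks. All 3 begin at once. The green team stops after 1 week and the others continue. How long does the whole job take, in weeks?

92/13 weeks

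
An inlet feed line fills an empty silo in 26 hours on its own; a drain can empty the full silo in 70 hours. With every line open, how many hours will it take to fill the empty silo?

Net rate = 1/26 − 1/70 = (35 − 13)/910 = 22/910 = 11/455 per hour.
Filling time = 1 ÷ (11/455) = 455/11 hours.

455/11 hours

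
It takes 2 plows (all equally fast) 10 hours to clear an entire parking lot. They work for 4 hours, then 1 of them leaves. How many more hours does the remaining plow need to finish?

One plow does 1/20 of the job per hour.
After 4 hours with 2 plows, 2/5 is done (3/5 left).
With 1 plow the rate is 1/20, so the rest takes 3/5 ÷ 1/20 = 12 hours.

12 hours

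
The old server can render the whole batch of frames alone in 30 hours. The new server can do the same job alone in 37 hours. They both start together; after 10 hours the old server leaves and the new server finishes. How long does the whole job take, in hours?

74/3 hours

In the first 10 hours the combined rate is 67/1110, so 67/111 of the job is done, leaving 44/111.
After the old server leaves the rate is 1/37 per hour; the remaining 44/111 takes 44/3 hours.
Total = 10 + 44/3 = 74/3 hours.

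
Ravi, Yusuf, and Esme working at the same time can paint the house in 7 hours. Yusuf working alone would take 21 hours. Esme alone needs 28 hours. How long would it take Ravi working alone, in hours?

Combined rate is 1/7 per hour.
Known contribution: 1/21 + 1/28 = (4 + 3)/84 = 7/84 = 1/12 per hour.
So Ravi's rate is 1/7 − 1/12 = 5/84, meaning 84/5 hours alone.

84/5 hours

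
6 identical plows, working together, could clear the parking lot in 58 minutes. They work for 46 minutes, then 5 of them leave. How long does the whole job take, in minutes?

One plow does 1/348 of the job per minute.
After 46 minutes with 6 plows, 23/29 is done (6/29 left).
With 1 plow the rate is 1/348, so the rest takes 6/29 ÷ 1/348 = 72 minutes.
Total = 46 + 72 = 118 minutes.

118 minutes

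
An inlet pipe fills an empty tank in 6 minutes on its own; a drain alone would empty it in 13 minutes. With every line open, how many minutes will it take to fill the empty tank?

Net rate = 1/6 − 1/13 = (13 − 6)/78 = 7/78 per minute.
Filling time = 1 ÷ (7/78) = 78/7 minutes.

78/7 minutes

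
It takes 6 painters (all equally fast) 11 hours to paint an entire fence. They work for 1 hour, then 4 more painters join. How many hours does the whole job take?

7 hours

One painter does 1/66 of the job per hour.
After 1 hour with 6 painters, 1/11 is done (10/11 left).
With 10 painters the rate is 10/66 = 5/33, so the rest takes 10/11 ÷ 5/33 = 6 hours.
Total = 1 + 6 = 7 hours.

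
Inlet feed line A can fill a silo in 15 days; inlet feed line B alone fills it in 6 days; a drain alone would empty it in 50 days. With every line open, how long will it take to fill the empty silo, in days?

75/16 days

Net rate = 1/15 + 1/6 − 1/50 = (10 + 25 − 3)/150 = 32/150 = 16/75 per day.
Filling time = 1 ÷ (16/75) = 75/16 days.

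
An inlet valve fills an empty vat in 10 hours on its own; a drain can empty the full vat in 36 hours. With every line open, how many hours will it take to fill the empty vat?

180/13 hours

Net rate = 1/10 − 1/36 = (18 − 5)/180 = 13/180 per hour.
Filling time = 1 ÷ (13/180) = 180/13 hours.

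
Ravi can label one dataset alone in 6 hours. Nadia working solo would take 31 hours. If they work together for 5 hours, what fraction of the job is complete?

185/186

Combined rate: 1/6 + 1/31 = (31 + 6)/186 = 37/186 per hour.
In 5 hours they complete 5·37/186 = 185/186 of the job.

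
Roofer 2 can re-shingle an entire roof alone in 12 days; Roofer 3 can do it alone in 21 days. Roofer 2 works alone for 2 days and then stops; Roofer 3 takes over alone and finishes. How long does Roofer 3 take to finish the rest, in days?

35/2 days

In 2 days Roofer 2 does 2/12 = 1/6 of the job, leaving 5/6.
Roofer 3 works at 1/21 per day, so finishing takes 5/6 ÷ 1/21 = 35/2 days.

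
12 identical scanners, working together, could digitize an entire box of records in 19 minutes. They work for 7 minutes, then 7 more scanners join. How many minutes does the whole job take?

277/19 minutes

One scanner does 1/228 of the job per minute.
After 7 minutes with 12 scanners, 7/19 is done (12/19 left).
With 19 scanners the rate is 19/228 = 1/12, so the rest takes 12/19 ÷ 1/12 = 144/19 minutes.
Total = 7 + 144/19 = 277/19 minutes.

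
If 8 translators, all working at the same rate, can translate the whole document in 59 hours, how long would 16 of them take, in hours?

59/2 hours

Total work is 8·59 = 472 translator-hours.
With 16 translators: 472/16 = 59/2 hours.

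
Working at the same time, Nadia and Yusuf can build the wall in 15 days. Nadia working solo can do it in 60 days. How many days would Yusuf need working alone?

Combined rate is 1/15 per day.
Known contribution: 1/60 per day.
So Yusuf's rate is 1/15 − 1/60 = 1/20, meaning 20 days alone.

20 days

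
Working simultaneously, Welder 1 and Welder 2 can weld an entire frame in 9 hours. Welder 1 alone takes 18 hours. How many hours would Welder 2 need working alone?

18 hours

Combined rate is 1/9 per hour.
Known contribution: 1/18 per hour.
So Welder 2's rate is 1/9 − 1/18 = 1/18, meaning 18 hours alone.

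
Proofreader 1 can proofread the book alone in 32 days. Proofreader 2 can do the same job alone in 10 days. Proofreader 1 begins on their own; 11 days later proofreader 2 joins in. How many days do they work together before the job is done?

5 days

In the first 11 days proofreader 1 alone does 11/32 of the job, leaving 21/32.
Once everyone is working, combined rate: 1/32 + 1/10 = (5 + 16)/160 = 21/160 per day.
Remaining 21/32 at 21/160 per day takes 5 days.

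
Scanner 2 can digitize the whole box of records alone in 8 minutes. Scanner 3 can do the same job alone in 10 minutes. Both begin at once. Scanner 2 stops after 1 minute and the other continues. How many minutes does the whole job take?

In the first 1 minute the combined rate is 9/40, so 9/40 of the job is done, leaving 31/40.
After scanner 2 leaves the rate is 1/10 per minute; the remaining 31/40 takes 31/4 minutes.
Total = 1 + 31/4 = 35/4 minutes.

35/4 minutes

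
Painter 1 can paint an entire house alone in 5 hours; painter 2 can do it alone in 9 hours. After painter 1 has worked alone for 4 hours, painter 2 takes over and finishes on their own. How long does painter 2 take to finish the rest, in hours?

In 4 hours painter 1 does 4/5 of the job, leaving 1/5.
Painter 2 works at 1/9 per hour, so finishing takes 1/5 ÷ 1/9 = 9/5 hours.

9/5 hours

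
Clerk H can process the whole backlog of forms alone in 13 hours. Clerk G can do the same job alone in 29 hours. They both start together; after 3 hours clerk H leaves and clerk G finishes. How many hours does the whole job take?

290/13 hours

In the first 3 hours the combined rate is 42/377, so 126/377 of the job is done, leaving 251/377.
After clerk H leaves the rate is 1/29 per hour; the remaining 251/377 takes 251/13 hours.
Total = 3 + 251/13 = 290/13 hours.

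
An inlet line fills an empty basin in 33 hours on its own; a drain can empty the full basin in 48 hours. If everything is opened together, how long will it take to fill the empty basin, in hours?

528/5 hours

Net rate = 1/33 − 1/48 = (16 − 11)/528 = 5/528 per hour.
Filling time = 1 ÷ (5/528) = 528/5 hours.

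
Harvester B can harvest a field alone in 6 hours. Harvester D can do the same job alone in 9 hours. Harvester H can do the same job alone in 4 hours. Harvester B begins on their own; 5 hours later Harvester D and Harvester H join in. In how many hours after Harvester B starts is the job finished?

101/19 hours

In the first 5 hours Harvester B alone does 5/6 of the job, leaving 1/6.
Once everyone is working, combined rate: 1/6 + 1/9 + 1/4 = (6 + 4 + 9)/36 = 19/36 per hour.
Remaining 1/6 at 19/36 per hour takes 6/19 hours.
Total from the start = 5 + 6/19 = 101/19 hours.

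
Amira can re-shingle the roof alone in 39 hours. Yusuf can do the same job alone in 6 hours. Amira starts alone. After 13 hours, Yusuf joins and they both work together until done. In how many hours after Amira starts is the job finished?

247/15 hours

In the first 13 hours Amira alone does 13/39 = 1/3 of the job, leaving 2/3.
Once everyone is working, combined rate: 1/39 + 1/6 = (2 + 13)/78 = 15/78 = 5/26 per hour.
Remaining 2/3 at 5/26 per hour takes 52/15 hours.
Total from the start = 13 + 52/15 = 247/15 hours.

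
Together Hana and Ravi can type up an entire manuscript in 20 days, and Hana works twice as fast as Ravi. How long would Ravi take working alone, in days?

60 days

Let Ravi's rate be r; then Hana's rate is 2r, so together (2 + 1)r = 3r = 1/20.
Thus r = 1/60 per day.
Ravi alone: 60 days; Hana alone: 30 days.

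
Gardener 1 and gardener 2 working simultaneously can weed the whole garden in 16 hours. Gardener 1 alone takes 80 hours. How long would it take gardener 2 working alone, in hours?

Combined rate is 1/16 per hour.
Known contribution: 1/80 per hour.
So gardener 2's rate is 1/16 − 1/80 = 1/20, meaning 20 hours alone.

20 hours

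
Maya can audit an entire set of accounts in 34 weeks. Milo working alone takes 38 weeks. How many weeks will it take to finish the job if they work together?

323/18 weeks

With two workers the combined time is the product over the sum: 34·38/(34+38) = 1292/72 = 323/18 weeks.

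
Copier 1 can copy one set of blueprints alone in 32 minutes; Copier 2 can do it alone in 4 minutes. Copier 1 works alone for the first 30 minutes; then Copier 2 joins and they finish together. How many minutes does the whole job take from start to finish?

272/9 minutes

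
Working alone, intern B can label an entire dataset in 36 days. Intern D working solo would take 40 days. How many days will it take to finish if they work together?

Combined rate: 1/36 + 1/40 = (10 + 9)/360 = 19/360 per day.
Time = 1 ÷ (19/360) = 360/19 days.

360/19 days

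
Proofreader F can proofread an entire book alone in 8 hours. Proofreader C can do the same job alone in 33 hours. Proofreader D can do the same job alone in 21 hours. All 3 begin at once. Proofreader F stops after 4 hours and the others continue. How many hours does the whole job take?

In the first 4 hours the combined rate is 125/616, so 125/154 of the job is done, leaving 29/154.
After Proofreader F leaves the rate is 6/77 per hour; the remaining 29/154 takes 29/12 hours.
Total = 4 + 29/12 = 77/12 hours.

77/12 hours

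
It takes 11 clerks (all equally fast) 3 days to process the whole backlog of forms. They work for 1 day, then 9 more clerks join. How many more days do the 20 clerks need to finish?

11/10 days

One clerk does 1/33 of the job per day.
After 1 day with 11 clerks, 1/3 is done (2/3 left).
With 20 clerks the rate is 20/33, so the rest takes 2/3 ÷ 20/33 = 11/10 days.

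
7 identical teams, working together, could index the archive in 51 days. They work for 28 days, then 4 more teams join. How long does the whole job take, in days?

One team does 1/357 of the job per day.
After 28 days with 7 teams, 28/51 is done (23/51 left).
With 11 teams the rate is 11/357, so the rest takes 23/51 ÷ 11/357 = 161/11 days.
Total = 28 + 161/11 = 469/11 days.

469/11 days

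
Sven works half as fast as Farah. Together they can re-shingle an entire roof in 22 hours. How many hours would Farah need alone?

Let Farah's rate be r; then Sven's rate is (1/2)r, so together (1/2 + 1)r = (3/2)r = 1/22.
Thus r = 1/33 per hour.
Farah alone: 33 hours; Sven alone: 66 hours.

33 hours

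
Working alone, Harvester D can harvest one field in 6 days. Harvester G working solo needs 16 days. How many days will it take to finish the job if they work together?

48/11 days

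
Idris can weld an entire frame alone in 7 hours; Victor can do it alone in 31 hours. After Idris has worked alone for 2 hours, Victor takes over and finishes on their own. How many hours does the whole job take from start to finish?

In 2 hours Idris does 2/7 of the job, leaving 5/7.
Victor works at 1/31 per hour, so finishing takes 5/7 ÷ 1/31 = 155/7 hours.
Total time = 2 + 155/7 = 169/7 hours.

169/7 hours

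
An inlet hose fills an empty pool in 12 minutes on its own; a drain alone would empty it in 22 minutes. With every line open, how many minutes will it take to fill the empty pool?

132/5 minutes

Net rate = 1/12 − 1/22 = (11 − 6)/132 = 5/132 per minute.
Filling time = 1 ÷ (5/132) = 132/5 minutes.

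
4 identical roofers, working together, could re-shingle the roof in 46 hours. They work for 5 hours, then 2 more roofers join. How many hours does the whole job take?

97/3 hours

One roofer does 1/184 of the job per hour.
After 5 hours with 4 roofers, 5/46 is done (41/46 left).
With 6 roofers the rate is 6/184 = 3/92, so the rest takes 41/46 ÷ 3/92 = 82/3 hours.
Total = 5 + 82/3 = 97/3 hours.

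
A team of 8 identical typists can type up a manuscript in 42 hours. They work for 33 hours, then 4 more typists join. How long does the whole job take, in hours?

One typist does 1/336 of the job per hour.
After 33 hours with 8 typists, 11/14 is done (3/14 left).
With 12 typists the rate is 12/336 = 1/28, so the rest takes 3/14 ÷ 1/28 = 6 hours.
Total = 33 + 6 = 39 hours.

39 hours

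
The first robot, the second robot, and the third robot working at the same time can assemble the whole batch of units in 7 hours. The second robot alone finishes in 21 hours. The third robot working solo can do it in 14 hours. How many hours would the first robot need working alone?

42 hours

Combined rate is 1/7 per hour.
Known contribution: 1/21 + 1/14 = (2 + 3)/42 = 5/42 per hour.
So the first robot's rate is 1/7 − 5/42 = 1/42, meaning 42 hours alone.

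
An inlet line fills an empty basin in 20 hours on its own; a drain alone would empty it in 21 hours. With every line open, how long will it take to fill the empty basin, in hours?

Net rate = 1/20 − 1/21 = (21 − 20)/420 = 1/420 per hour.
Filling time = 1 ÷ (1/420) = 420 hours.

420 hours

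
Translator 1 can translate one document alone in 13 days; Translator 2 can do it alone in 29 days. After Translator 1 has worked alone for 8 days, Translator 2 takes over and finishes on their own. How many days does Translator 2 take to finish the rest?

In 8 days Translator 1 does 8/13 of the job, leaving 5/13.
Translator 2 works at 1/29 per day, so finishing takes 5/13 ÷ 1/29 = 145/13 days.

145/13 days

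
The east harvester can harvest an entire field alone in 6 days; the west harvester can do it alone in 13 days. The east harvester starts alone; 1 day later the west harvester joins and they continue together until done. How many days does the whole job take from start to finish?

84/19 days

In 1 day the east harvester does 1/6 of the job, leaving 5/6.
The east harvester and the west harvester together work at 19/78 per day, so finishing takes 5/6 ÷ 19/78 = 65/19 days.
Total time = 1 + 65/19 = 84/19 days.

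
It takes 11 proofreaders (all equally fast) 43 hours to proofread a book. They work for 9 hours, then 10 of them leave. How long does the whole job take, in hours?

383 hours

One proofreader does 1/473 of the job per hour.
After 9 hours with 11 proofreaders, 9/43 is done (34/43 left).
With 1 proofreader the rate is 1/473, so the rest takes 34/43 ÷ 1/473 = 374 hours.
Total = 9 + 374 = 383 hours.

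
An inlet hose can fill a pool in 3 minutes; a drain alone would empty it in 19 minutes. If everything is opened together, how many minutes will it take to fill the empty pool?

Net rate = 1/3 − 1/19 = (19 − 3)/57 = 16/57 per minute.
Filling time = 1 ÷ (16/57) = 57/16 minutes.

57/16 minutes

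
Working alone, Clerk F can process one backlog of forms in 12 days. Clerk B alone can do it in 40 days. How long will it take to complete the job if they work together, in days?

Combined rate: 1/12 + 1/40 = (10 + 3)/120 = 13/120 per day.
Time = 1 ÷ (13/120) = 120/13 days.

120/13 days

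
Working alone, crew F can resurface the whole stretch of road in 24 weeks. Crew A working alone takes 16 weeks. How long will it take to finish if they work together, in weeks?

48/5 weeks

Combined rate: 1/24 + 1/16 = (2 + 3)/48 = 5/48 per week.
Time = 1 ÷ (5/48) = 48/5 weeks.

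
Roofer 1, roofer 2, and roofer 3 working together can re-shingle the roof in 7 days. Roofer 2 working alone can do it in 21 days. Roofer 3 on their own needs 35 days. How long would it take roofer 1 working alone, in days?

15 days

Combined rate is 1/7 per day.
Known contribution: 1/21 + 1/35 = (5 + 3)/105 = 8/105 per day.
So roofer 1's rate is 1/7 − 8/105 = 1/15, meaning 15 days alone.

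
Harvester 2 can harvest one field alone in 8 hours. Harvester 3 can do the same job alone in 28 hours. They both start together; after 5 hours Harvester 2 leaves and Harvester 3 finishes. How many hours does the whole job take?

21/2 hours

In the first 5 hours the combined rate is 9/56, so 45/56 of the job is done, leaving 11/56.
After Harvester 2 leaves the rate is 1/28 per hour; the remaining 11/56 takes 11/2 hours.
Total = 5 + 11/2 = 21/2 hours.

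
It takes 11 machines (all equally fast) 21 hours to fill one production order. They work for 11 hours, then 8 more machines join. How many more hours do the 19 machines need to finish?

One machine does 1/231 of the job per hour.
After 11 hours with 11 machines, 11/21 is done (10/21 left).
With 19 machines the rate is 19/231, so the rest takes 10/21 ÷ 19/231 = 110/19 hours.

110/19 hours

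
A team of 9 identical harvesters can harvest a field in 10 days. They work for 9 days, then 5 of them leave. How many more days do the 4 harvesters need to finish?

9/4 days

One harvester does 1/90 of the job per day.
After 9 days with 9 harvesters, 9/10 is done (1/10 left).
With 4 harvesters the rate is 4/90 = 2/45, so the rest takes 1/10 ÷ 2/45 = 9/4 days.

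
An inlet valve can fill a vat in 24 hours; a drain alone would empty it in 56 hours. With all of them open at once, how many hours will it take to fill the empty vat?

Net rate = 1/24 − 1/56 = (7 − 3)/168 = 4/168 = 1/42 per hour.
Filling time = 1 ÷ (1/42) = 42 hours.

42 hours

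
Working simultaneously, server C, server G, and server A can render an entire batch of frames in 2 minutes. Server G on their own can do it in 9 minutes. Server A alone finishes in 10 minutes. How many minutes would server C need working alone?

Combined rate is 1/2 per minute.
Known contribution: 1/9 + 1/10 = (10 + 9)/90 = 19/90 per minute.
So server C's rate is 1/2 − 19/90 = 13/45, meaning 45/13 minutes alone.

45/13 minutes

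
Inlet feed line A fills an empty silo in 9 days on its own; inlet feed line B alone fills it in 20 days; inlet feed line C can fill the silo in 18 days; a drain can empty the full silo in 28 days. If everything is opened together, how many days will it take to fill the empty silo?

105/19 days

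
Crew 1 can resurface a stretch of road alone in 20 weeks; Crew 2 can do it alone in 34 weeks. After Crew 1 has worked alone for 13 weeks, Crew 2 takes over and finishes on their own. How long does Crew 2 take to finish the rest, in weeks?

119/10 weeks

In 13 weeks Crew 1 does 13/20 of the job, leaving 7/20.
Crew 2 works at 1/34 per week, so finishing takes 7/20 ÷ 1/34 = 119/10 weeks.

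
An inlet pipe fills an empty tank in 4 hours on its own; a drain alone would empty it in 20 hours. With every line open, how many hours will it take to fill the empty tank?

Net rate = 1/4 − 1/20 = (5 − 1)/20 = 4/20 = 1/5 per hour.
Filling time = 1 ÷ (1/5) = 5 hours.

5 hours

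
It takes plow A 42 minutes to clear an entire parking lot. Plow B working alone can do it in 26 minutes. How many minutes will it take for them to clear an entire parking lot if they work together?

273/17 minutes

With two workers the combined time is the product over the sum: 42·26/(42+26) = 1092/68 = 273/17 minutes.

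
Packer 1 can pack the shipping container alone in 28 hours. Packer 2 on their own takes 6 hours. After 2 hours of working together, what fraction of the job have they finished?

Combined rate: 1/28 + 1/6 = (3 + 14)/84 = 17/84 per hour.
In 2 hours they complete 2·17/84 = 17/42 of the job.

17/42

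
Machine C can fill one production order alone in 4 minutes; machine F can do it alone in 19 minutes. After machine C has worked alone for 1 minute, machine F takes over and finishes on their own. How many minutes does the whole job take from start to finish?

In 1 minute machine C does 1/4 of the job, leaving 3/4.
Machine F works at 1/19 per minute, so finishing takes 3/4 ÷ 1/19 = 57/4 minutes.
Total time = 1 + 57/4 = 61/4 minutes.

61/4 minutes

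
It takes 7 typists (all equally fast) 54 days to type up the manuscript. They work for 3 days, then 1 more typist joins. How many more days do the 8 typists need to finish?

357/8 days

One typist does 1/378 of the job per day.
After 3 days with 7 typists, 1/18 is done (17/18 left).
With 8 typists the rate is 8/378 = 4/189, so the rest takes 17/18 ÷ 4/189 = 357/8 days.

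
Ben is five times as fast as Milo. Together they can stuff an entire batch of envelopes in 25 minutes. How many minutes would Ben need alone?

30 minutes

Let Milo's rate be r; then Ben's rate is 5r, so together (5 + 1)r = 6r = 1/25.
Thus r = 1/150 per minute.
Milo alone: 150 minutes; Ben alone: 30 minutes.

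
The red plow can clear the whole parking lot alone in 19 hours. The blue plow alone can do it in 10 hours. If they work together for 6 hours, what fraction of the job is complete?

87/95

Combined rate: 1/19 + 1/10 = (10 + 19)/190 = 29/190 per hour.
In 6 hours they complete 6·29/190 = 87/95 of the job.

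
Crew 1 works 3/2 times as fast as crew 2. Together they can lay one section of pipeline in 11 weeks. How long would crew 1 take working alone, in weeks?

55/3 weeks

Let crew 2's rate be r; then crew 1's rate is (3/2)r, so together (3/2 + 1)r = (5/2)r = 1/11.
Thus r = 2/55 per week.
Crew 2 alone: 55/2 weeks; crew 1 alone: 55/3 weeks.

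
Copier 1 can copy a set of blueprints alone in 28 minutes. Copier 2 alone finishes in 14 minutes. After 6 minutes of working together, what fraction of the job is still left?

Combined rate: 1/28 + 1/14 = (1 + 2)/28 = 3/28 per minute.
In 6 minutes they complete 6·3/28 = 9/14 of the job.
So 5/14 remains.

5/14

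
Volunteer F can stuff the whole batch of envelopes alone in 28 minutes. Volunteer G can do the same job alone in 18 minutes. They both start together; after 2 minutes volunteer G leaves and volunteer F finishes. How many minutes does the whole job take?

In the first 2 minutes the combined rate is 23/252, so 23/126 of the job is done, leaving 103/126.
After volunteer G leaves the rate is 1/28 per minute; the remaining 103/126 takes 206/9 minutes.
Total = 2 + 206/9 = 224/9 minutes.

224/9 minutes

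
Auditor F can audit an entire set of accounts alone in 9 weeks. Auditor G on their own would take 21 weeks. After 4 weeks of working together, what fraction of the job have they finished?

Combined rate: 1/9 + 1/21 = (7 + 3)/63 = 10/63 per week.
In 4 weeks they complete 4·10/63 = 40/63 of the job.

40/63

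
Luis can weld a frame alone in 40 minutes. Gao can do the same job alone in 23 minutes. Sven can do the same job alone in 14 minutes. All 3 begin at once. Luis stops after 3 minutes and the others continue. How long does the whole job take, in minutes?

In the first 3 minutes the combined rate is 901/6440, so 2703/6440 of the job is done, leaving 3737/6440.
After Luis leaves the rate is 37/322 per minute; the remaining 3737/6440 takes 101/20 minutes.
Total = 3 + 101/20 = 161/20 minutes.

161/20 minutes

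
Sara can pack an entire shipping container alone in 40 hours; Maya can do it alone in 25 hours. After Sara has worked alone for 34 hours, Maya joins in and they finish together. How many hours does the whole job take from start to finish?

In 34 hours Sara does 34/40 = 17/20 of the job, leaving 3/20.
Sara and Maya together work at 13/200 per hour, so finishing takes 3/20 ÷ 13/200 = 30/13 hours.
Total time = 34 + 30/13 = 472/13 hours.

472/13 hours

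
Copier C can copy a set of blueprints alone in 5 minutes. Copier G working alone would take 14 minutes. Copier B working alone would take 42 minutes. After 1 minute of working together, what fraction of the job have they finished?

31/105

Combined rate: 1/5 + 1/14 + 1/42 = (42 + 15 + 5)/210 = 62/210 = 31/105 per minute.
In 1 minute they complete 1·31/105 = 31/105 of the job.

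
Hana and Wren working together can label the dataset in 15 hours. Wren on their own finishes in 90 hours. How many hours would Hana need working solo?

Combined rate is 1/15 per hour.
Known contribution: 1/90 per hour.
So Hana's rate is 1/15 − 1/90 = 1/18, meaning 18 hours alone.

18 hours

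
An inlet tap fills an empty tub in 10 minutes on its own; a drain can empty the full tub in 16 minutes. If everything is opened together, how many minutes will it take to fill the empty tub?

Net rate = 1/10 − 1/16 = (8 − 5)/80 = 3/80 per minute.
Filling time = 1 ÷ (3/80) = 80/3 minutes.

80/3 minutes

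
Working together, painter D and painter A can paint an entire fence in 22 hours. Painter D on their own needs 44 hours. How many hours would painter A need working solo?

44 hours

Combined rate is 1/22 per hour.
Known contribution: 1/44 per hour.
So painter A's rate is 1/22 − 1/44 = 1/44, meaning 44 hours alone.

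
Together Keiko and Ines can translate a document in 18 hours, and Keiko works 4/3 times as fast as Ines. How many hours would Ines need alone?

42 hours

Let Ines's rate be r; then Keiko's rate is (4/3)r, so together (4/3 + 1)r = (7/3)r = 1/18.
Thus r = 1/42 per hour.
Ines alone: 42 hours; Keiko alone: 63/2 hours.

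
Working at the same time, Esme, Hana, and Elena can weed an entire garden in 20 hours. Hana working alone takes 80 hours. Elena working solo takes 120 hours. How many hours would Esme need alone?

240/7 hours

Combined rate is 1/20 per hour.
Known contribution: 1/80 + 1/120 = (3 + 2)/240 = 5/240 = 1/48 per hour.
So Esme's rate is 1/20 − 1/48 = 7/240, meaning 240/7 hours alone.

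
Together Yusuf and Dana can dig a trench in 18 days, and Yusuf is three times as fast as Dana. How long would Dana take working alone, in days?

72 days

Let Dana's rate be r; then Yusuf's rate is 3r, so together (3 + 1)r = 4r = 1/18.
Thus r = 1/72 per day.
Dana alone: 72 days; Yusuf alone: 24 days.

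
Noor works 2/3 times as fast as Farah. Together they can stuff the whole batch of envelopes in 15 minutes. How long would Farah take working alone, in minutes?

Let Farah's rate be r; then Noor's rate is (2/3)r, so together (2/3 + 1)r = (5/3)r = 1/15.
Thus r = 1/25 per minute.
Farah alone: 25 minutes; Noor alone: 75/2 minutes.

25 minutes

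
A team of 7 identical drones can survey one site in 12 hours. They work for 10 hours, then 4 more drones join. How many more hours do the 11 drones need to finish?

14/11 hours

One drone does 1/84 of the job per hour.
After 10 hours with 7 drones, 5/6 is done (1/6 left).
With 11 drones the rate is 11/84, so the rest takes 1/6 ÷ 11/84 = 14/11 hours.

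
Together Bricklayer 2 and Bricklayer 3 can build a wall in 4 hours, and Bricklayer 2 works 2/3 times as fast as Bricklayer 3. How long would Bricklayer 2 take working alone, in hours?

Let Bricklayer 3's rate be r; then Bricklayer 2's rate is (2/3)r, so together (2/3 + 1)r = (5/3)r = 1/4.
Thus r = 3/20 per hour.
Bricklayer 3 alone: 20/3 hours; Bricklayer 2 alone: 10 hours.

10 hours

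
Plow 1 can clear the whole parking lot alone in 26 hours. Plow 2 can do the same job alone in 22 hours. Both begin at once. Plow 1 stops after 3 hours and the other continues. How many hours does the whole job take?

In the first 3 hours the combined rate is 12/143, so 36/143 of the job is done, leaving 107/143.
After Plow 1 leaves the rate is 1/22 per hour; the remaining 107/143 takes 214/13 hours.
Total = 3 + 214/13 = 253/13 hours.

253/13 hours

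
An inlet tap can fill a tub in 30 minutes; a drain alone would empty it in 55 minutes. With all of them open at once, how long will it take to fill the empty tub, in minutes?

Net rate = 1/30 − 1/55 = (11 − 6)/330 = 5/330 = 1/66 per minute.
Filling time = 1 ÷ (1/66) = 66 minutes.

66 minutes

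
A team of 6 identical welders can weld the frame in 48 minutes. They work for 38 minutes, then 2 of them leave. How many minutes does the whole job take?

53 minutes

One welder does 1/288 of the job per minute.
After 38 minutes with 6 welders, 19/24 is done (5/24 left).
With 4 welders the rate is 4/288 = 1/72, so the rest takes 5/24 ÷ 1/72 = 15 minutes.
Total = 38 + 15 = 53 minutes.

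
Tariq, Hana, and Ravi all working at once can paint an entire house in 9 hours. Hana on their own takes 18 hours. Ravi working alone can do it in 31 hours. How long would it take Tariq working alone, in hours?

Combined rate is 1/9 per hour.
Known contribution: 1/18 + 1/31 = (31 + 18)/558 = 49/558 per hour.
So Tariq's rate is 1/9 − 49/558 = 13/558, meaning 558/13 hours alone.

558/13 hours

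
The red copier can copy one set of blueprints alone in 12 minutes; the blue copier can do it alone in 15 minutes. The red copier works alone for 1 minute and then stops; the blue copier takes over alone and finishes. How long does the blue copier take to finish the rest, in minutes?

In 1 minute the red copier does 1/12 of the job, leaving 11/12.
The blue copier works at 1/15 per minute, so finishing takes 11/12 ÷ 1/15 = 55/4 minutes.

55/4 minutes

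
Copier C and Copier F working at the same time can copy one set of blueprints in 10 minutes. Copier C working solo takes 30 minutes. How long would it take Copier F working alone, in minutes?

Combined rate is 1/10 per minute.
Known contribution: 1/30 per minute.
So Copier F's rate is 1/10 − 1/30 = 1/15, meaning 15 minutes alone.

15 minutes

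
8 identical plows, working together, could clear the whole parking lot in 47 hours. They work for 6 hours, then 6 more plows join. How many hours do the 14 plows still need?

164/7 hours

One plow does 1/376 of the job per hour.
After 6 hours with 8 plows, 6/47 is done (41/47 left).
With 14 plows the rate is 14/376 = 7/188, so the rest takes 41/47 ÷ 7/188 = 164/7 hours.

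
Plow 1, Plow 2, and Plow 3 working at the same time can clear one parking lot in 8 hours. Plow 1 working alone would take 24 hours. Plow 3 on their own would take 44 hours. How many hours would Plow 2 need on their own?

33/2 hours

Combined rate is 1/8 per hour.
Known contribution: 1/24 + 1/44 = (11 + 6)/264 = 17/264 per hour.
So Plow 2's rate is 1/8 − 17/264 = 2/33, meaning 33/2 hours alone.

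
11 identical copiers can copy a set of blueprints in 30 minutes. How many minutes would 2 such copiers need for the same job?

Total work is 11·30 = 330 copier-minutes.
With 2 copiers: 330/2 = 165 minutes.

165 minutes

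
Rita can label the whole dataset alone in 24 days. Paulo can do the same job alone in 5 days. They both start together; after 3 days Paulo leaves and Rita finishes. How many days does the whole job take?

In the first 3 days the combined rate is 29/120, so 29/40 of the job is done, leaving 11/40.
After Paulo leaves the rate is 1/24 per day; the remaining 11/40 takes 33/5 days.
Total = 3 + 33/5 = 48/5 days.

48/5 days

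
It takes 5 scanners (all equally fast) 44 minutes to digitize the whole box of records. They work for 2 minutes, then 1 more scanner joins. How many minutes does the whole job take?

37 minutes

One scanner does 1/220 of the job per minute.
After 2 minutes with 5 scanners, 1/22 is done (21/22 left).
With 6 scanners the rate is 6/220 = 3/110, so the rest takes 21/22 ÷ 3/110 = 35 minutes.
Total = 2 + 35 = 37 minutes.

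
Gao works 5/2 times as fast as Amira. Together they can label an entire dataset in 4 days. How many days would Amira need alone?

Let Amira's rate be r; then Gao's rate is (5/2)r, so together (5/2 + 1)r = (7/2)r = 1/4.
Thus r = 1/14 per day.
Amira alone: 14 days; Gao alone: 28/5 days.

14 days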